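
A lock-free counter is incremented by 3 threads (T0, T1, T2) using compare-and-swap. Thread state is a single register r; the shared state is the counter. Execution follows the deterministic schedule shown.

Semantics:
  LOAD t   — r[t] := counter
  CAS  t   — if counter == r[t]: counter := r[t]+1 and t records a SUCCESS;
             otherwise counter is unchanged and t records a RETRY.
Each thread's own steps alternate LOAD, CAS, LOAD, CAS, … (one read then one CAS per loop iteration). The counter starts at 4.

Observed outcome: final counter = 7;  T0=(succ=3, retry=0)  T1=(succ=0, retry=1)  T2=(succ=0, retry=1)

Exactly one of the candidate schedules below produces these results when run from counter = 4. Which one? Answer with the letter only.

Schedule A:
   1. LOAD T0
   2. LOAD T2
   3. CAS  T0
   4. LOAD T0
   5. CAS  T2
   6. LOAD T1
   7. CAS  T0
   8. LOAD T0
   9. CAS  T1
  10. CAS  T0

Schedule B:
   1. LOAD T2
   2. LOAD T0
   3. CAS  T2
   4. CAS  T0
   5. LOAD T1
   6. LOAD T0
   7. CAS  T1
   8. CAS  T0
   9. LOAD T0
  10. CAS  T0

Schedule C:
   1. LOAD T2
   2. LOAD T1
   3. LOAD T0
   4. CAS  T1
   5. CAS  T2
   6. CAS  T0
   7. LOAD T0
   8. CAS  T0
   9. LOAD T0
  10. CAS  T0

A

Tracing schedule A:
#1 T0 reads 4
#2 T2 reads 4
#3 T0 CAS(4→5) writes; counter now 5
#4 T0 reads 5
#5 T2 CAS(4→5) fails; counter now 5
#6 T1 reads 5
#7 T0 CAS(5→6) writes; counter now 6
#8 T0 reads 6
#9 T1 CAS(5→6) fails; counter now 6
#10 T0 CAS(6→7) writes; counter now 7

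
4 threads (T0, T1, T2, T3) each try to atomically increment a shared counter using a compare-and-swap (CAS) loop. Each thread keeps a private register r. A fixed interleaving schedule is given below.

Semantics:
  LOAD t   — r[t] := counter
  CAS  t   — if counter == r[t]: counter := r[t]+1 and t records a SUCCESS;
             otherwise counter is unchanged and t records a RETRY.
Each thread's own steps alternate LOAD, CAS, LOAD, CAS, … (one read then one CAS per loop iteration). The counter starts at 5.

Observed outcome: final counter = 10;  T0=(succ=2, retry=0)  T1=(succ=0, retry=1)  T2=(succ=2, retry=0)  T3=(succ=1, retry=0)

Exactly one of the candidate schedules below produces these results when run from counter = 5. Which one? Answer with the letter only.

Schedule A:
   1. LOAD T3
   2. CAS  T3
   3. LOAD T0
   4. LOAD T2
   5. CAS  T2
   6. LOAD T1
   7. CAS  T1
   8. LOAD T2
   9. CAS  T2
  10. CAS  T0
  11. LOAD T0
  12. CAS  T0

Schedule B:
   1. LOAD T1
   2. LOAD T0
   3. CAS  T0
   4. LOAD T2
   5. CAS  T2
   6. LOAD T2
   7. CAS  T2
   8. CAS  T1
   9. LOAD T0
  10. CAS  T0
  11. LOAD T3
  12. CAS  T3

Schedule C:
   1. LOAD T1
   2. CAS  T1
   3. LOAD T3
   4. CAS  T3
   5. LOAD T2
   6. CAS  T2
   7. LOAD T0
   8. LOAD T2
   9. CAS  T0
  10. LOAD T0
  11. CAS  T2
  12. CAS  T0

B

Tracing schedule B:
step 1: T1 LOAD ⇒ load; ctr=5 reg=5
step 2: T0 LOAD ⇒ load; ctr=5 reg=5
step 3: T0 CAS ⇒ ok; ctr=6 reg=5
step 4: T2 LOAD ⇒ load; ctr=6 reg=6
step 5: T2 CAS ⇒ ok; ctr=7 reg=6
step 6: T2 LOAD ⇒ load; ctr=7 reg=7
step 7: T2 CAS ⇒ ok; ctr=8 reg=7
step 8: T1 CAS ⇒ retry; ctr=8 reg=5
step 9: T0 LOAD ⇒ load; ctr=8 reg=8
step 10: T0 CAS ⇒ ok; ctr=9 reg=8
step 11: T3 LOAD ⇒ load; ctr=9 reg=9
step 12: T3 CAS ⇒ ok; ctr=10 reg=9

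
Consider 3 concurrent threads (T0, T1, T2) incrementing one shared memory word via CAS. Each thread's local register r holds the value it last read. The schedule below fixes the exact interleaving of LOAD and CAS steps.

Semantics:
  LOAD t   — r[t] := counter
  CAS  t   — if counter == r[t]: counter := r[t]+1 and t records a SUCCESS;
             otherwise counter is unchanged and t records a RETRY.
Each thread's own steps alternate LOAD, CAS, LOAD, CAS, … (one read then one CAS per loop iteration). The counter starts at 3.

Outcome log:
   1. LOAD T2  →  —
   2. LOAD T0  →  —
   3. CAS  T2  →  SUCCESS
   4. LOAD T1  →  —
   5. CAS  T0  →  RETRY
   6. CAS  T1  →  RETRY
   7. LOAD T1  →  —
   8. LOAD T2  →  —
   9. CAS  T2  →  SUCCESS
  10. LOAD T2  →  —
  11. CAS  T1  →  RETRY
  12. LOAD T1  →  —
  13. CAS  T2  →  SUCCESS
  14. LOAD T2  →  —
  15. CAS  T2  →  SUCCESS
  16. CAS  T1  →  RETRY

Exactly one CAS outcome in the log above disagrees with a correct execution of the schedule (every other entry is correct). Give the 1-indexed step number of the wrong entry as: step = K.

Re-executing:
   1) LOAD T2:  M=3  r_T2=3
   2) LOAD T0:  M=3  r_T0=3
   3) CAS  T2:  M=4  r_T2=3 ✓
   4) LOAD T1:  M=4  r_T1=4
   5) CAS  T0:  M=4  r_T0=3 ✗
   6) CAS  T1:  M=5  r_T1=4 ✓
   7) LOAD T1:  M=5  r_T1=5
   8) LOAD T2:  M=5  r_T2=5
   9) CAS  T2:  M=6  r_T2=5 ✓
  10) LOAD T2:  M=6  r_T2=6
  11) CAS  T1:  M=6  r_T1=5 ✗
  12) LOAD T1:  M=6  r_T1=6
  13) CAS  T2:  M=7  r_T2=6 ✓
  14) LOAD T2:  M=7  r_T2=7
  15) CAS  T2:  M=8  r_T2=7 ✓
  16) CAS  T1:  M=8  r_T1=6 ✗
Mismatch at 6.

step = 6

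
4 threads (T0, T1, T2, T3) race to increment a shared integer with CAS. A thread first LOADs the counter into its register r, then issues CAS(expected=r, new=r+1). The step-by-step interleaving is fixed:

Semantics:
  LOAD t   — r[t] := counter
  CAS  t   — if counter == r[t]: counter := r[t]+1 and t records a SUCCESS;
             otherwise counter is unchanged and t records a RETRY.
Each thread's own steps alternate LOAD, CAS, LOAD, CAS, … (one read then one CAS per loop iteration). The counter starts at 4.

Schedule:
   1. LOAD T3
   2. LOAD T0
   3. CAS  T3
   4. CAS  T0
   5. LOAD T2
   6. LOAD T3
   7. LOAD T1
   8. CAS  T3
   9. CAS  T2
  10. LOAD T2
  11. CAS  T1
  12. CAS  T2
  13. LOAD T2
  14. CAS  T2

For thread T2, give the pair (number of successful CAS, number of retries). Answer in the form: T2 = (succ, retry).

T2 = (2, 1)

1. LOAD T3 → mem=4 r[T3]=4 [LOAD]
2. LOAD T0 → mem=4 r[T0]=4 [LOAD]
3. CAS T3 → mem=5 r[T3]=4 [OK]
4. CAS T0 → mem=5 r[T0]=4 [RETRY]
5. LOAD T2 → mem=5 r[T2]=5 [LOAD]
6. LOAD T3 → mem=5 r[T3]=5 [LOAD]
7. LOAD T1 → mem=5 r[T1]=5 [LOAD]
8. CAS T3 → mem=6 r[T3]=5 [OK]
9. CAS T2 → mem=6 r[T2]=5 [RETRY]
10. LOAD T2 → mem=6 r[T2]=6 [LOAD]
11. CAS T1 → mem=6 r[T1]=5 [RETRY]
12. CAS T2 → mem=7 r[T2]=6 [OK]
13. LOAD T2 → mem=7 r[T2]=7 [LOAD]
14. CAS T2 → mem=8 r[T2]=7 [OK]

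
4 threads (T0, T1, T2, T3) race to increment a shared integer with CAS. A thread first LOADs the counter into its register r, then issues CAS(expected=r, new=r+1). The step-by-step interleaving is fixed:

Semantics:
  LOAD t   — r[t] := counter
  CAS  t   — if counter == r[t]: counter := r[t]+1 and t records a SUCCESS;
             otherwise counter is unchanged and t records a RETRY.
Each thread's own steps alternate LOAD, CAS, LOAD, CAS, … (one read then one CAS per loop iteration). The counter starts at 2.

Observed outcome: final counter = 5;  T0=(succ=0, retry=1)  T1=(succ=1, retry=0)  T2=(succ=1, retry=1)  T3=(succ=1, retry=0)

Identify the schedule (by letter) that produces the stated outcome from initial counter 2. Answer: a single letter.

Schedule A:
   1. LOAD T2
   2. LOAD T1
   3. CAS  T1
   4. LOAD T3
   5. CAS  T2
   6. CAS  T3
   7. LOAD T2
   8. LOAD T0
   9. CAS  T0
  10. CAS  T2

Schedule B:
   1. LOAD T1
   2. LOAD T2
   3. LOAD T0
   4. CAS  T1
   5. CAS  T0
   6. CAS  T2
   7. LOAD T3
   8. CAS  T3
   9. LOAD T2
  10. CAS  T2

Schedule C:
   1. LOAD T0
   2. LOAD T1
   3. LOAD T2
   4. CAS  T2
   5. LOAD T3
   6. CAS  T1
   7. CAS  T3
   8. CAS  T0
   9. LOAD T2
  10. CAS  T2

Run B:
[1] T1.load  rd  (counter 2, T1.r 2)
[2] T2.load  rd  (counter 2, T2.r 2)
[3] T0.load  rd  (counter 2, T0.r 2)
[4] T1.cas  hit  (counter 3, T1.r 2)
[5] T0.cas  miss  (counter 3, T0.r 2)
[6] T2.cas  miss  (counter 3, T2.r 2)
[7] T3.load  rd  (counter 3, T3.r 3)
[8] T3.cas  hit  (counter 4, T3.r 3)
[9] T2.load  rd  (counter 4, T2.r 4)
[10] T2.cas  hit  (counter 5, T2.r 4)

B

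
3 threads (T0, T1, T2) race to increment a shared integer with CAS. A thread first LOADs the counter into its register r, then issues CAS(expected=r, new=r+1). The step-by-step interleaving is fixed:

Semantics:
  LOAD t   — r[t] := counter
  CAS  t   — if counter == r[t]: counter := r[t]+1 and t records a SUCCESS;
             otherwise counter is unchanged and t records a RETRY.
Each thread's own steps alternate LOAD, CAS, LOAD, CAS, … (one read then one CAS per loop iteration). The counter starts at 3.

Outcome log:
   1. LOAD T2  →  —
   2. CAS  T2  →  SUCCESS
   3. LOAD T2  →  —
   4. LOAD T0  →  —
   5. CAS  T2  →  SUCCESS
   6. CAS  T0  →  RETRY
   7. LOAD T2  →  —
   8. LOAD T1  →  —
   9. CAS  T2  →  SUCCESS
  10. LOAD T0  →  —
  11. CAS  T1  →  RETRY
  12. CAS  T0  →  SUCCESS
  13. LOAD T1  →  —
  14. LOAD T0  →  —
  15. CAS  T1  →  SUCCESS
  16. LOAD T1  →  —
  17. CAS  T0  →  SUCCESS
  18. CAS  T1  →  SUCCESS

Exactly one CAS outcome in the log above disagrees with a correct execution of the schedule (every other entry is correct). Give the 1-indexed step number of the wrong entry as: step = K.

step = 17

Re-executing:
T2 LOAD — after: cnt=3, r=3 — load
T2 CAS — after: cnt=4, r=3 — ok
T2 LOAD — after: cnt=4, r=4 — load
T0 LOAD — after: cnt=4, r=4 — load
T2 CAS — after: cnt=5, r=4 — ok
T0 CAS — after: cnt=5, r=4 — retry
T2 LOAD — after: cnt=5, r=5 — load
T1 LOAD — after: cnt=5, r=5 — load
T2 CAS — after: cnt=6, r=5 — ok
T0 LOAD — after: cnt=6, r=6 — load
T1 CAS — after: cnt=6, r=5 — retry
T0 CAS — after: cnt=7, r=6 — ok
T1 LOAD — after: cnt=7, r=7 — load
T0 LOAD — after: cnt=7, r=7 — load
T1 CAS — after: cnt=8, r=7 — ok
T1 LOAD — after: cnt=8, r=8 — load
T0 CAS — after: cnt=8, r=7 — retry
T1 CAS — after: cnt=9, r=8 — ok
Log disagrees first at step 17.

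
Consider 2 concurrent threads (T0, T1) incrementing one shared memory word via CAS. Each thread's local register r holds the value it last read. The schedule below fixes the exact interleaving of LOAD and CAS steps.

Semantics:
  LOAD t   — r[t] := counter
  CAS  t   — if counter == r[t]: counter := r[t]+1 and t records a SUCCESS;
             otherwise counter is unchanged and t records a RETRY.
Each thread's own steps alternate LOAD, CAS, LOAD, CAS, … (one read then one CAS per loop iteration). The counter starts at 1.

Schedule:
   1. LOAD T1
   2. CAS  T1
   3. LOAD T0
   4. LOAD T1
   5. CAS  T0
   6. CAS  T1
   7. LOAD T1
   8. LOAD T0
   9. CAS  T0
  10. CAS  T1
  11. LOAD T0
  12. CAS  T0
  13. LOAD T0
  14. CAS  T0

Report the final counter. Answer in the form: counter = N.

counter = 6

step 1: T1 LOAD ⇒ load; ctr=1 reg=1
step 2: T1 CAS ⇒ ok; ctr=2 reg=1
step 3: T0 LOAD ⇒ load; ctr=2 reg=2
step 4: T1 LOAD ⇒ load; ctr=2 reg=2
step 5: T0 CAS ⇒ ok; ctr=3 reg=2
step 6: T1 CAS ⇒ retry; ctr=3 reg=2
step 7: T1 LOAD ⇒ load; ctr=3 reg=3
step 8: T0 LOAD ⇒ load; ctr=3 reg=3
step 9: T0 CAS ⇒ ok; ctr=4 reg=3
step 10: T1 CAS ⇒ retry; ctr=4 reg=3
step 11: T0 LOAD ⇒ load; ctr=4 reg=4
step 12: T0 CAS ⇒ ok; ctr=5 reg=4
step 13: T0 LOAD ⇒ load; ctr=5 reg=5
step 14: T0 CAS ⇒ ok; ctr=6 reg=5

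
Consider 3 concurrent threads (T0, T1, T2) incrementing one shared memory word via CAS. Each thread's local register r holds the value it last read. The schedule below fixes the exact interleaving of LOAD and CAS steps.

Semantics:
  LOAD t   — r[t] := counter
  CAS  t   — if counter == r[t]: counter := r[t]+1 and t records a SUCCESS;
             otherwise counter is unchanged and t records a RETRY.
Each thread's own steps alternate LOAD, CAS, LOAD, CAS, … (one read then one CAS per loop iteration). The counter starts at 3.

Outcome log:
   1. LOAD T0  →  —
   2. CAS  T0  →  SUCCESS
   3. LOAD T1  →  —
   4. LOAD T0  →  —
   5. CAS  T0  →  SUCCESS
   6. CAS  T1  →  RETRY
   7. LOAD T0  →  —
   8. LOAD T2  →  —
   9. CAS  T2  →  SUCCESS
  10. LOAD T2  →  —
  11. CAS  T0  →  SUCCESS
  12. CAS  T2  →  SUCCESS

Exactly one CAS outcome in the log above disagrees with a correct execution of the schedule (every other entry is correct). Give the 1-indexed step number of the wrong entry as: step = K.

step = 11

Reference trace:
step 1: T0 LOAD ⇒ load; ctr=3 reg=3
step 2: T0 CAS ⇒ ok; ctr=4 reg=3
step 3: T1 LOAD ⇒ load; ctr=4 reg=4
step 4: T0 LOAD ⇒ load; ctr=4 reg=4
step 5: T0 CAS ⇒ ok; ctr=5 reg=4
step 6: T1 CAS ⇒ retry; ctr=5 reg=4
step 7: T0 LOAD ⇒ load; ctr=5 reg=5
step 8: T2 LOAD ⇒ load; ctr=5 reg=5
step 9: T2 CAS ⇒ ok; ctr=6 reg=5
step 10: T2 LOAD ⇒ load; ctr=6 reg=6
step 11: T0 CAS ⇒ retry; ctr=6 reg=5
step 12: T2 CAS ⇒ ok; ctr=7 reg=6
Log disagrees first at step 11.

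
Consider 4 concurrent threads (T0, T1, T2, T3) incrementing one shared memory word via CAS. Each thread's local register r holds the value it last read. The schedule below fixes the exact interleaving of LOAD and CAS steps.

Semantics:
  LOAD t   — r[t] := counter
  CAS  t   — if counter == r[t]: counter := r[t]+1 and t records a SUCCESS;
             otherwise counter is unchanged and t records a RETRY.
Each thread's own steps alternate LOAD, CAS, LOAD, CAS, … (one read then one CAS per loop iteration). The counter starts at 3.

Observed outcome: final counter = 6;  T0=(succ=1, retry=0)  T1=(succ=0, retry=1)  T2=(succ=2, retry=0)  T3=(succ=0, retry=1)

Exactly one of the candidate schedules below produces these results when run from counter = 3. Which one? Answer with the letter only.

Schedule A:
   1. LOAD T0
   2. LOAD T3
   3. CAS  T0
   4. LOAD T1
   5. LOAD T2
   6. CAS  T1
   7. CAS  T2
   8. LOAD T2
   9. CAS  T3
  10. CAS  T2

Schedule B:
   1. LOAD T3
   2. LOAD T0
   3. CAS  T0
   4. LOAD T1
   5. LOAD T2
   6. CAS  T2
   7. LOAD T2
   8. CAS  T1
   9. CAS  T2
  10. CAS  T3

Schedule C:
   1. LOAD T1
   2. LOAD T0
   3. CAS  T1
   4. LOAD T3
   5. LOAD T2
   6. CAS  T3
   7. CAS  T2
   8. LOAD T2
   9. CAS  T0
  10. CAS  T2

Simulating candidate B:
#1 T3 reads 3
#2 T0 reads 3
#3 T0 CAS(3→4) writes; counter now 4
#4 T1 reads 4
#5 T2 reads 4
#6 T2 CAS(4→5) writes; counter now 5
#7 T2 reads 5
#8 T1 CAS(4→5) fails; counter now 5
#9 T2 CAS(5→6) writes; counter now 6
#10 T3 CAS(3→4) fails; counter now 6

B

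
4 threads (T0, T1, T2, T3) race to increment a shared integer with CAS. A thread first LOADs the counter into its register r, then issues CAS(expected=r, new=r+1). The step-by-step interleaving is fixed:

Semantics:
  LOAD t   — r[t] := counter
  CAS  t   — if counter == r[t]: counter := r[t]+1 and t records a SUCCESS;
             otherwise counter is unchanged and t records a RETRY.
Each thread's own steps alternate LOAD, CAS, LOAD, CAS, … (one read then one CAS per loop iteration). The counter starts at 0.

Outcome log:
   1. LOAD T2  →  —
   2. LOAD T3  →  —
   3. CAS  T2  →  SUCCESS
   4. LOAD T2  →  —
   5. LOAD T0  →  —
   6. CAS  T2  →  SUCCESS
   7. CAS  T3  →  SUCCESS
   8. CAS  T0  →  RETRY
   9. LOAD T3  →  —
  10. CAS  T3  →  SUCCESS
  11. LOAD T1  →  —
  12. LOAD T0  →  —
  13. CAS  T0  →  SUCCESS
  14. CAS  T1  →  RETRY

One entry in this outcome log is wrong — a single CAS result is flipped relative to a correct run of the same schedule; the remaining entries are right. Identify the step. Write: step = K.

step = 7

Correct run:
[1] T2.load  rd  (counter 0, T2.r 0)
[2] T3.load  rd  (counter 0, T3.r 0)
[3] T2.cas  hit  (counter 1, T2.r 0)
[4] T2.load  rd  (counter 1, T2.r 1)
[5] T0.load  rd  (counter 1, T0.r 1)
[6] T2.cas  hit  (counter 2, T2.r 1)
[7] T3.cas  miss  (counter 2, T3.r 0)
[8] T0.cas  miss  (counter 2, T0.r 1)
[9] T3.load  rd  (counter 2, T3.r 2)
[10] T3.cas  hit  (counter 3, T3.r 2)
[11] T1.load  rd  (counter 3, T1.r 3)
[12] T0.load  rd  (counter 3, T0.r 3)
[13] T0.cas  hit  (counter 4, T0.r 3)
[14] T1.cas  miss  (counter 4, T1.r 3)
Mismatch at 7.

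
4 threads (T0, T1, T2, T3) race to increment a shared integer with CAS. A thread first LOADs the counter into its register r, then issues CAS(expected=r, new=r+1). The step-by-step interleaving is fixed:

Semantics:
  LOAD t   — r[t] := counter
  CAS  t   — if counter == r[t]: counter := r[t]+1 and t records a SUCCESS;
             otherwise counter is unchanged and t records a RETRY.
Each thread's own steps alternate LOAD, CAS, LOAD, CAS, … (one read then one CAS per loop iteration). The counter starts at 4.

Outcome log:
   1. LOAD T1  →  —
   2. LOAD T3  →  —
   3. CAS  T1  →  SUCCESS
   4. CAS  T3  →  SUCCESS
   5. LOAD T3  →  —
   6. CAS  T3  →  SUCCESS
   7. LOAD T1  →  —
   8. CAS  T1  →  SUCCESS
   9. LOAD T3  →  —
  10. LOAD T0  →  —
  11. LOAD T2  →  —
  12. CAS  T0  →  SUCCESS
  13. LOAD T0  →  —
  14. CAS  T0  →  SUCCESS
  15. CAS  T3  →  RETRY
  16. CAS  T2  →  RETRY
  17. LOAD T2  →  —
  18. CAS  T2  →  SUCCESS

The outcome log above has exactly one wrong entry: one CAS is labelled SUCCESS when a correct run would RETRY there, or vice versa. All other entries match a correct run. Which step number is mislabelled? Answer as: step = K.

Correct run:
   1) LOAD T1:  M=4  r_T1=4
   2) LOAD T3:  M=4  r_T3=4
   3) CAS  T1:  M=5  r_T1=4 ✓
   4) CAS  T3:  M=5  r_T3=4 ✗
   5) LOAD T3:  M=5  r_T3=5
   6) CAS  T3:  M=6  r_T3=5 ✓
   7) LOAD T1:  M=6  r_T1=6
   8) CAS  T1:  M=7  r_T1=6 ✓
   9) LOAD T3:  M=7  r_T3=7
  10) LOAD T0:  M=7  r_T0=7
  11) LOAD T2:  M=7  r_T2=7
  12) CAS  T0:  M=8  r_T0=7 ✓
  13) LOAD T0:  M=8  r_T0=8
  14) CAS  T0:  M=9  r_T0=8 ✓
  15) CAS  T3:  M=9  r_T3=7 ✗
  16) CAS  T2:  M=9  r_T2=7 ✗
  17) LOAD T2:  M=9  r_T2=9
  18) CAS  T2:  M=10  r_T2=9 ✓
Flip is step 4.

step = 4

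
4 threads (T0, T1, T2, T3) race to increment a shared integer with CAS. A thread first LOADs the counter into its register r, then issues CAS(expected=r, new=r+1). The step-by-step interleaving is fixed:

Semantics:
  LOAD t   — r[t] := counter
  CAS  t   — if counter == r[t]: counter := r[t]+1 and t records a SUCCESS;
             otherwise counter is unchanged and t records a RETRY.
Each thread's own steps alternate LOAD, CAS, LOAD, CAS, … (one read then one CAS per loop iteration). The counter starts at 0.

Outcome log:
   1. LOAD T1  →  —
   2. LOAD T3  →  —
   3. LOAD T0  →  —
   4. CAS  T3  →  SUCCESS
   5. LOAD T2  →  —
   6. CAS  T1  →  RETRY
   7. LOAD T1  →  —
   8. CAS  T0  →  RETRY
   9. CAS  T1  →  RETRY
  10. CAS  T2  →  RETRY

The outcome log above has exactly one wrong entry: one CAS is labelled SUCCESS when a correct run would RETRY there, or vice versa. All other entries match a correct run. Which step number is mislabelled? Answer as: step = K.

Reference trace:
T1 LOAD — after: cnt=0, r=0 — load
T3 LOAD — after: cnt=0, r=0 — load
T0 LOAD — after: cnt=0, r=0 — load
T3 CAS — after: cnt=1, r=0 — ok
T2 LOAD — after: cnt=1, r=1 — load
T1 CAS — after: cnt=1, r=0 — retry
T1 LOAD — after: cnt=1, r=1 — load
T0 CAS — after: cnt=1, r=0 — retry
T1 CAS — after: cnt=2, r=1 — ok
T2 CAS — after: cnt=2, r=1 — retry
Flip is step 9.

step = 9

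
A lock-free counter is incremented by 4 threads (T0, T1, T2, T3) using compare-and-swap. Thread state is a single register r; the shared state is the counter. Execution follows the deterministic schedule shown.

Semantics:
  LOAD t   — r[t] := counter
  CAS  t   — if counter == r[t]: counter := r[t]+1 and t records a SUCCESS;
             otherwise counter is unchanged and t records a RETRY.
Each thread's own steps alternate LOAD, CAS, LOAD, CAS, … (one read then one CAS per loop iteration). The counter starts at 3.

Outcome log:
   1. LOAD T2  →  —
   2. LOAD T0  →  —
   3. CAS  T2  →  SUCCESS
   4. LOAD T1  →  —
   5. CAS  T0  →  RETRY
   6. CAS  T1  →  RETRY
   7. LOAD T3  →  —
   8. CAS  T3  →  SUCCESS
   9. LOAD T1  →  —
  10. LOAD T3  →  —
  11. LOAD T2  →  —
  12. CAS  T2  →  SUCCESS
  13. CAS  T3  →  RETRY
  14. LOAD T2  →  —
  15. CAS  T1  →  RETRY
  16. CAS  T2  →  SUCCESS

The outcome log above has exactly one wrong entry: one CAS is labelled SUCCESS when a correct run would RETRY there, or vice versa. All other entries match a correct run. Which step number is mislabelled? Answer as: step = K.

Correct run:
T2 LOAD — after: cnt=3, r=3 — load
T0 LOAD — after: cnt=3, r=3 — load
T2 CAS — after: cnt=4, r=3 — ok
T1 LOAD — after: cnt=4, r=4 — load
T0 CAS — after: cnt=4, r=3 — retry
T1 CAS — after: cnt=5, r=4 — ok
T3 LOAD — after: cnt=5, r=5 — load
T3 CAS — after: cnt=6, r=5 — ok
T1 LOAD — after: cnt=6, r=6 — load
T3 LOAD — after: cnt=6, r=6 — load
T2 LOAD — after: cnt=6, r=6 — load
T2 CAS — after: cnt=7, r=6 — ok
T3 CAS — after: cnt=7, r=6 — retry
T2 LOAD — after: cnt=7, r=7 — load
T1 CAS — after: cnt=7, r=6 — retry
T2 CAS — after: cnt=8, r=7 — ok
Mismatch at 6.

step = 6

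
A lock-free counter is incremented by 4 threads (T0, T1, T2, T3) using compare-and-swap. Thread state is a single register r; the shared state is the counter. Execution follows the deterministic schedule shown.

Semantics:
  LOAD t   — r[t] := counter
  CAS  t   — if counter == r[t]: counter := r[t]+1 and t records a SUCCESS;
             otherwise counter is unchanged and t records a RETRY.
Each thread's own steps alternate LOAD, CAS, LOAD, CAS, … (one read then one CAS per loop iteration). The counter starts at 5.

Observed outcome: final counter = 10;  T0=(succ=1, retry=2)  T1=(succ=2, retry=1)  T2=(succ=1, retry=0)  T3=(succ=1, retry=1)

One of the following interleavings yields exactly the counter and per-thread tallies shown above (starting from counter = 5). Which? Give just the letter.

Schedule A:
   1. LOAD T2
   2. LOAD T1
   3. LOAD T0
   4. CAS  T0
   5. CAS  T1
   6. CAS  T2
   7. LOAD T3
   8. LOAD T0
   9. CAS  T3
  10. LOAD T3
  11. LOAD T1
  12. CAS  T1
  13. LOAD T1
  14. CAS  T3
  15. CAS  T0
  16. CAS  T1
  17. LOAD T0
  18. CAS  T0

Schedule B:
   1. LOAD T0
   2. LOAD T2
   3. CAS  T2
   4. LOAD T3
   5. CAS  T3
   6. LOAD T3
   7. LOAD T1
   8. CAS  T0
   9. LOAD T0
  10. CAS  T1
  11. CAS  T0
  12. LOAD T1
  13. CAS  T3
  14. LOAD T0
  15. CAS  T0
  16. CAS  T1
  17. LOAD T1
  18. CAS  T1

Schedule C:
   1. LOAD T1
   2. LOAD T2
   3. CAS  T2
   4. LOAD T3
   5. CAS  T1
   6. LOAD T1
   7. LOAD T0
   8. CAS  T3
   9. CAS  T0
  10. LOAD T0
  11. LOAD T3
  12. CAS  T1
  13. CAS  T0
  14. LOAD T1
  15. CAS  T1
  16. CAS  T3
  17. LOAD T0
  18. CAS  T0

B

Tracing schedule B:
T0 LOAD — after: cnt=5, r=5 — load
T2 LOAD — after: cnt=5, r=5 — load
T2 CAS — after: cnt=6, r=5 — ok
T3 LOAD — after: cnt=6, r=6 — load
T3 CAS — after: cnt=7, r=6 — ok
T3 LOAD — after: cnt=7, r=7 — load
T1 LOAD — after: cnt=7, r=7 — load
T0 CAS — after: cnt=7, r=5 — retry
T0 LOAD — after: cnt=7, r=7 — load
T1 CAS — after: cnt=8, r=7 — ok
T0 CAS — after: cnt=8, r=7 — retry
T1 LOAD — after: cnt=8, r=8 — load
T3 CAS — after: cnt=8, r=7 — retry
T0 LOAD — after: cnt=8, r=8 — load
T0 CAS — after: cnt=9, r=8 — ok
T1 CAS — after: cnt=9, r=8 — retry
T1 LOAD — after: cnt=9, r=9 — load
T1 CAS — after: cnt=10, r=9 — ok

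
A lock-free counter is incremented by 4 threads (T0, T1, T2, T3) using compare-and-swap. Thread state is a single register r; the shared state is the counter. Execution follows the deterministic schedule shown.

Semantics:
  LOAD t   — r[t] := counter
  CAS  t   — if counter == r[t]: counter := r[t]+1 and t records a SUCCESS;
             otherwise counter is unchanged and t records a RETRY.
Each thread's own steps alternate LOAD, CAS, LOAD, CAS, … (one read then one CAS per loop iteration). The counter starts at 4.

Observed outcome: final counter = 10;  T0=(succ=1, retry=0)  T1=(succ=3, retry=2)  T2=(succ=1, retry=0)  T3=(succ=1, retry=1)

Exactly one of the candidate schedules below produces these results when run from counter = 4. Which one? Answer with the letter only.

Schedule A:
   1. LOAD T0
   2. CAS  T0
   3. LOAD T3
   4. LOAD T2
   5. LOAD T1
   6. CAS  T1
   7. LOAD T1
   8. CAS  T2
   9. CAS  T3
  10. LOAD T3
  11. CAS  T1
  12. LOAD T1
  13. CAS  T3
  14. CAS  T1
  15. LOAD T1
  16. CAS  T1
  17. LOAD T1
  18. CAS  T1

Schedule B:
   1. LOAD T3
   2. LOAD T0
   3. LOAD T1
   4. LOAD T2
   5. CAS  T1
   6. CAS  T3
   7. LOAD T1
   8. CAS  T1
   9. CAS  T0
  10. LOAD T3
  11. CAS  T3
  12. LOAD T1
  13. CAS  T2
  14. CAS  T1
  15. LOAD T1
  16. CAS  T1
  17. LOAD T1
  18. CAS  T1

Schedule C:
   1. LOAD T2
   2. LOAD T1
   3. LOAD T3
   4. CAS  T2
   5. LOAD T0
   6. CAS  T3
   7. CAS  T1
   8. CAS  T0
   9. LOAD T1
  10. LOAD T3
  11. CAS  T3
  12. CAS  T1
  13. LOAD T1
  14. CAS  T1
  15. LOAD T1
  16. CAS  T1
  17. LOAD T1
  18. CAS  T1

C

Run C:
[1] T2.load  rd  (counter 4, T2.r 4)
[2] T1.load  rd  (counter 4, T1.r 4)
[3] T3.load  rd  (counter 4, T3.r 4)
[4] T2.cas  hit  (counter 5, T2.r 4)
[5] T0.load  rd  (counter 5, T0.r 5)
[6] T3.cas  miss  (counter 5, T3.r 4)
[7] T1.cas  miss  (counter 5, T1.r 4)
[8] T0.cas  hit  (counter 6, T0.r 5)
[9] T1.load  rd  (counter 6, T1.r 6)
[10] T3.load  rd  (counter 6, T3.r 6)
[11] T3.cas  hit  (counter 7, T3.r 6)
[12] T1.cas  miss  (counter 7, T1.r 6)
[13] T1.load  rd  (counter 7, T1.r 7)
[14] T1.cas  hit  (counter 8, T1.r 7)
[15] T1.load  rd  (counter 8, T1.r 8)
[16] T1.cas  hit  (counter 9, T1.r 8)
[17] T1.load  rd  (counter 9, T1.r 9)
[18] T1.cas  hit  (counter 10, T1.r 9)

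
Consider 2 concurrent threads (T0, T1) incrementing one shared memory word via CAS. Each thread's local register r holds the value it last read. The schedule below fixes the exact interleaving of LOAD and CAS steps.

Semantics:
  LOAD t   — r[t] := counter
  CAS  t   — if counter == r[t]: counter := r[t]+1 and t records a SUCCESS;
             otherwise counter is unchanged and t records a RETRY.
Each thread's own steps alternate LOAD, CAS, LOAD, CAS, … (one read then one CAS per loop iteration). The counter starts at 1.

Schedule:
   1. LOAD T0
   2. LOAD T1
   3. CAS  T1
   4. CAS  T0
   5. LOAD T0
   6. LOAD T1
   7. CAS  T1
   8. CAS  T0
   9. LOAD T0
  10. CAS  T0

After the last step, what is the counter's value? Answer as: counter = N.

#1 T0 reads 1
#2 T1 reads 1
#3 T1 CAS(1→2) writes; counter now 2
#4 T0 CAS(1→2) fails; counter now 2
#5 T0 reads 2
#6 T1 reads 2
#7 T1 CAS(2→3) writes; counter now 3
#8 T0 CAS(2→3) fails; counter now 3
#9 T0 reads 3
#10 T0 CAS(3→4) writes; counter now 4

counter = 4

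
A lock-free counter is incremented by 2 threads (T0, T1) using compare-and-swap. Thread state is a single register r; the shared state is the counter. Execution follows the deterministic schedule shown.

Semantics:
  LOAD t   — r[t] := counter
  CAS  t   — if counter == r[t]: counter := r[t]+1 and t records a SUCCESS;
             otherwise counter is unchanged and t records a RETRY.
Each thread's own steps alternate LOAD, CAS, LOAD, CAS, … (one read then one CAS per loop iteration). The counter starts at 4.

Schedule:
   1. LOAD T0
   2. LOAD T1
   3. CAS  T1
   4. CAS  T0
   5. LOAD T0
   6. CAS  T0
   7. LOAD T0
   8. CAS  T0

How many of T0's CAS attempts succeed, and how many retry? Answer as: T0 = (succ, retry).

1. LOAD T0 → mem=4 r[T0]=4 [LOAD]
2. LOAD T1 → mem=4 r[T1]=4 [LOAD]
3. CAS T1 → mem=5 r[T1]=4 [OK]
4. CAS T0 → mem=5 r[T0]=4 [RETRY]
5. LOAD T0 → mem=5 r[T0]=5 [LOAD]
6. CAS T0 → mem=6 r[T0]=5 [OK]
7. LOAD T0 → mem=6 r[T0]=6 [LOAD]
8. CAS T0 → mem=7 r[T0]=6 [OK]

T0 = (2, 1)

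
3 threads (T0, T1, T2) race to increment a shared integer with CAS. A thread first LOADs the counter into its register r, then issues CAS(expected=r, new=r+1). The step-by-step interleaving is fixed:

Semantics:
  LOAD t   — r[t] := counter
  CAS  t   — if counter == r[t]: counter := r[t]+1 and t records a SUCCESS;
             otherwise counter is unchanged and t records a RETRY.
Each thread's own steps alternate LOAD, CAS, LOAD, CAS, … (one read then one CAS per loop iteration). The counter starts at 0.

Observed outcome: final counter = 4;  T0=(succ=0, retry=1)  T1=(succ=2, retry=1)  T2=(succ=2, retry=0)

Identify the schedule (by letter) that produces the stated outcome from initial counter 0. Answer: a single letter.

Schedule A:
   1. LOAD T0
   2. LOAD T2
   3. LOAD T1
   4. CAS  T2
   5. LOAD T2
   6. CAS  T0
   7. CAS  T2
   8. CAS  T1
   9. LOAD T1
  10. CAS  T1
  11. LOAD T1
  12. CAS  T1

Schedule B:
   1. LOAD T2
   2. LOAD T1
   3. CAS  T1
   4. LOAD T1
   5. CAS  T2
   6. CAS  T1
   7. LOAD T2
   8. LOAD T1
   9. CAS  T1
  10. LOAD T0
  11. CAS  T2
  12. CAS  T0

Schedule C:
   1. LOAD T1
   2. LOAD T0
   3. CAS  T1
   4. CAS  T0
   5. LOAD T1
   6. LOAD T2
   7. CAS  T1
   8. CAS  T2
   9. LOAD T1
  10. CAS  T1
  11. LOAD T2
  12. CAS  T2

Run A:
T0 LOAD — after: cnt=0, r=0 — load
T2 LOAD — after: cnt=0, r=0 — load
T1 LOAD — after: cnt=0, r=0 — load
T2 CAS — after: cnt=1, r=0 — ok
T2 LOAD — after: cnt=1, r=1 — load
T0 CAS — after: cnt=1, r=0 — retry
T2 CAS — after: cnt=2, r=1 — ok
T1 CAS — after: cnt=2, r=0 — retry
T1 LOAD — after: cnt=2, r=2 — load
T1 CAS — after: cnt=3, r=2 — ok
T1 LOAD — after: cnt=3, r=3 — load
T1 CAS — after: cnt=4, r=3 — ok

A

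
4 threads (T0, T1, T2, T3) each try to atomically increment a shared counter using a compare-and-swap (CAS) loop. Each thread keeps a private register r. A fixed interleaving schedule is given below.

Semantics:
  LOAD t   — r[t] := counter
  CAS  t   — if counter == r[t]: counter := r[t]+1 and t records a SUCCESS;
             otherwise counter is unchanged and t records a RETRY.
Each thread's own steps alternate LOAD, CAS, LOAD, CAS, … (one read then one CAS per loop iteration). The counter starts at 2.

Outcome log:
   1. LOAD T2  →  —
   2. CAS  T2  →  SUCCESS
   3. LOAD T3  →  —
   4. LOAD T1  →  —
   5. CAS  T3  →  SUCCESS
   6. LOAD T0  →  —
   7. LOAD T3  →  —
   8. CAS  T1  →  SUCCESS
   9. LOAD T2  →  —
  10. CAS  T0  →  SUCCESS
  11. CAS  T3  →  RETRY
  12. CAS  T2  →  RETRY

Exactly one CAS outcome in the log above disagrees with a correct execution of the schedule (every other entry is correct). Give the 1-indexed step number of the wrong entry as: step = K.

step = 8

Reference trace:
   1) LOAD T2:  M=2  r_T2=2
   2) CAS  T2:  M=3  r_T2=2 ✓
   3) LOAD T3:  M=3  r_T3=3
   4) LOAD T1:  M=3  r_T1=3
   5) CAS  T3:  M=4  r_T3=3 ✓
   6) LOAD T0:  M=4  r_T0=4
   7) LOAD T3:  M=4  r_T3=4
   8) CAS  T1:  M=4  r_T1=3 ✗
   9) LOAD T2:  M=4  r_T2=4
  10) CAS  T0:  M=5  r_T0=4 ✓
  11) CAS  T3:  M=5  r_T3=4 ✗
  12) CAS  T2:  M=5  r_T2=4 ✗
Flip is step 8.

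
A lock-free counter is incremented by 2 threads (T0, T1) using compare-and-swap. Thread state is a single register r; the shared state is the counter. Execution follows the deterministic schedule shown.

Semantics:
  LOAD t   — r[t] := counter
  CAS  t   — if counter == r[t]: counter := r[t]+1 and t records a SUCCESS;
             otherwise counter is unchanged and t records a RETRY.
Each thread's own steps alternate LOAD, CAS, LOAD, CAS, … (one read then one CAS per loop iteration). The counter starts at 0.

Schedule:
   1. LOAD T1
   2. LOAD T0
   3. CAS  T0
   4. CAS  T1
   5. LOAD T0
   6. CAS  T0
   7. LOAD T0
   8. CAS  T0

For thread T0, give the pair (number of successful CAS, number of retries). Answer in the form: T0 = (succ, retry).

T0 = (3, 0)

T1 LOAD — after: cnt=0, r=0 — load
T0 LOAD — after: cnt=0, r=0 — load
T0 CAS — after: cnt=1, r=0 — ok
T1 CAS — after: cnt=1, r=0 — retry
T0 LOAD — after: cnt=1, r=1 — load
T0 CAS — after: cnt=2, r=1 — ok
T0 LOAD — after: cnt=2, r=2 — load
T0 CAS — after: cnt=3, r=2 — ok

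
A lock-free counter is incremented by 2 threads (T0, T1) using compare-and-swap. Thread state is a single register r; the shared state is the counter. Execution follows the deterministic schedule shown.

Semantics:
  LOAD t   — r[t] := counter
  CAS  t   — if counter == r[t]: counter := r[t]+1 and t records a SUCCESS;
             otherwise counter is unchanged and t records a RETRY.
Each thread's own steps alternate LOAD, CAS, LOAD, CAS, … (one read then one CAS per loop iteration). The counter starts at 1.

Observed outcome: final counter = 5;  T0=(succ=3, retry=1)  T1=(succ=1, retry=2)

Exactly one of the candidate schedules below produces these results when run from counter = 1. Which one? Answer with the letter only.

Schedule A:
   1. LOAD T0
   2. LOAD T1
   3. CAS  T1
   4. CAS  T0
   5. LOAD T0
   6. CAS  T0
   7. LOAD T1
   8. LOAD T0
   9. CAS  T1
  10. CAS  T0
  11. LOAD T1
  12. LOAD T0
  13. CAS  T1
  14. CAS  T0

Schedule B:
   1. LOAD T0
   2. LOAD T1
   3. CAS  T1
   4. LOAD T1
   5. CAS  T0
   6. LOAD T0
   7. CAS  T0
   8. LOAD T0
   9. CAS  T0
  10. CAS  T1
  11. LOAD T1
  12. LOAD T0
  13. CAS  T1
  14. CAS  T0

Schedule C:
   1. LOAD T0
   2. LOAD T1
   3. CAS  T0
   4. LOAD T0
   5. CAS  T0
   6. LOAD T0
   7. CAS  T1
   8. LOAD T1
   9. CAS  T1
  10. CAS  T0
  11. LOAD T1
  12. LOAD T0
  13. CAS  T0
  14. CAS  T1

Simulating candidate C:
[1] T0.load  rd  (counter 1, T0.r 1)
[2] T1.load  rd  (counter 1, T1.r 1)
[3] T0.cas  hit  (counter 2, T0.r 1)
[4] T0.load  rd  (counter 2, T0.r 2)
[5] T0.cas  hit  (counter 3, T0.r 2)
[6] T0.load  rd  (counter 3, T0.r 3)
[7] T1.cas  miss  (counter 3, T1.r 1)
[8] T1.load  rd  (counter 3, T1.r 3)
[9] T1.cas  hit  (counter 4, T1.r 3)
[10] T0.cas  miss  (counter 4, T0.r 3)
[11] T1.load  rd  (counter 4, T1.r 4)
[12] T0.load  rd  (counter 4, T0.r 4)
[13] T0.cas  hit  (counter 5, T0.r 4)
[14] T1.cas  miss  (counter 5, T1.r 4)

C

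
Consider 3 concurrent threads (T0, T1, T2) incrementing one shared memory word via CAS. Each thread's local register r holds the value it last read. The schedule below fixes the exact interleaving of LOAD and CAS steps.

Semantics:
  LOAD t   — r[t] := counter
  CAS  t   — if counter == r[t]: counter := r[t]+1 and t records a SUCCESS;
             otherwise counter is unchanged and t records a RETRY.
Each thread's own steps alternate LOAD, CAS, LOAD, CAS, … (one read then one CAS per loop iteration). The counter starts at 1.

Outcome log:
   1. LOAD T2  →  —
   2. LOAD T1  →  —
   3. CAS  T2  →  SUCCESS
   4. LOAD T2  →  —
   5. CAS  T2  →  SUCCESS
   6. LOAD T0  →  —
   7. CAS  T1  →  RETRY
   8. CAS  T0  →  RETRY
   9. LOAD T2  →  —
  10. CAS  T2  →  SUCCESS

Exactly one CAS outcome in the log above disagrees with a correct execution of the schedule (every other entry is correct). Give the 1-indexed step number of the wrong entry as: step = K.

Correct run:
1. LOAD T2 → mem=1 r[T2]=1 [LOAD]
2. LOAD T1 → mem=1 r[T1]=1 [LOAD]
3. CAS T2 → mem=2 r[T2]=1 [OK]
4. LOAD T2 → mem=2 r[T2]=2 [LOAD]
5. CAS T2 → mem=3 r[T2]=2 [OK]
6. LOAD T0 → mem=3 r[T0]=3 [LOAD]
7. CAS T1 → mem=3 r[T1]=1 [RETRY]
8. CAS T0 → mem=4 r[T0]=3 [OK]
9. LOAD T2 → mem=4 r[T2]=4 [LOAD]
10. CAS T2 → mem=5 r[T2]=4 [OK]
Mismatch at 8.

step = 8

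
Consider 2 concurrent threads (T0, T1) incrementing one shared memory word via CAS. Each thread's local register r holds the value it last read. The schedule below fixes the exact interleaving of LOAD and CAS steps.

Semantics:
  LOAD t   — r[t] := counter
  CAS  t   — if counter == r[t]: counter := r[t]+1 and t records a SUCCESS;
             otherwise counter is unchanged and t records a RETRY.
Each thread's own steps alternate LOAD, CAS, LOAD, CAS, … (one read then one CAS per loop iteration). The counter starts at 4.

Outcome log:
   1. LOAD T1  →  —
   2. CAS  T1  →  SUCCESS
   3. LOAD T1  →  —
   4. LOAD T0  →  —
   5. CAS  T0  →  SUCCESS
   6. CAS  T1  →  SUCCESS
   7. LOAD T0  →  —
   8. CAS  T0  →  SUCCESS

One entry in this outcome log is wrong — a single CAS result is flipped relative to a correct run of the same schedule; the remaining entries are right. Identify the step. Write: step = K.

Re-executing:
T1 LOAD — after: cnt=4, r=4 — load
T1 CAS — after: cnt=5, r=4 — ok
T1 LOAD — after: cnt=5, r=5 — load
T0 LOAD — after: cnt=5, r=5 — load
T0 CAS — after: cnt=6, r=5 — ok
T1 CAS — after: cnt=6, r=5 — retry
T0 LOAD — after: cnt=6, r=6 — load
T0 CAS — after: cnt=7, r=6 — ok
Mismatch at 6.

step = 6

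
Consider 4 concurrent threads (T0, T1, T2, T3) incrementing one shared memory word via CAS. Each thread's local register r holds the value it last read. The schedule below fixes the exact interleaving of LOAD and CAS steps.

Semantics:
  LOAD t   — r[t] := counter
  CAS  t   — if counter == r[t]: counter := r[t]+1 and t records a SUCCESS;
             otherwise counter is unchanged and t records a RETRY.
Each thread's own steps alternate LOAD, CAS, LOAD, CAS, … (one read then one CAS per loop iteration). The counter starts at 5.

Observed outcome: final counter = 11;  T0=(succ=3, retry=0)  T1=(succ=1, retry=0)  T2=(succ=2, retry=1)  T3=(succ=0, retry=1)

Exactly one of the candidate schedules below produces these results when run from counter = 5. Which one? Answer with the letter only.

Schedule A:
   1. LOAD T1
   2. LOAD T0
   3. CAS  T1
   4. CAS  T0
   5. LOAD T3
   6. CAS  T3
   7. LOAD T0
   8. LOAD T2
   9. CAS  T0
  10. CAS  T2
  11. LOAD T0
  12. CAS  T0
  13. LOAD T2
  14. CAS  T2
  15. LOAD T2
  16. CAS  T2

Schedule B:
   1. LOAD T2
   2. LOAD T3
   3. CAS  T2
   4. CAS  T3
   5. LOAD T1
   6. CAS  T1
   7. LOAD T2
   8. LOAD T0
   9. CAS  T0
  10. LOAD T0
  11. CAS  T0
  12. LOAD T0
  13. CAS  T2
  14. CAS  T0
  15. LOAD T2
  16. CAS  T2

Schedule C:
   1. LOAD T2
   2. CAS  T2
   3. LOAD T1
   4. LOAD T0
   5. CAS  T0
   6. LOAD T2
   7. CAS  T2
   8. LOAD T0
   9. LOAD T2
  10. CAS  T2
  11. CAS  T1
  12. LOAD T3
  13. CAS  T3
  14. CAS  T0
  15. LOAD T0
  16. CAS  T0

Simulating candidate B:
1. LOAD T2 → mem=5 r[T2]=5 [LOAD]
2. LOAD T3 → mem=5 r[T3]=5 [LOAD]
3. CAS T2 → mem=6 r[T2]=5 [OK]
4. CAS T3 → mem=6 r[T3]=5 [RETRY]
5. LOAD T1 → mem=6 r[T1]=6 [LOAD]
6. CAS T1 → mem=7 r[T1]=6 [OK]
7. LOAD T2 → mem=7 r[T2]=7 [LOAD]
8. LOAD T0 → mem=7 r[T0]=7 [LOAD]
9. CAS T0 → mem=8 r[T0]=7 [OK]
10. LOAD T0 → mem=8 r[T0]=8 [LOAD]
11. CAS T0 → mem=9 r[T0]=8 [OK]
12. LOAD T0 → mem=9 r[T0]=9 [LOAD]
13. CAS T2 → mem=9 r[T2]=7 [RETRY]
14. CAS T0 → mem=10 r[T0]=9 [OK]
15. LOAD T2 → mem=10 r[T2]=10 [LOAD]
16. CAS T2 → mem=11 r[T2]=10 [OK]

B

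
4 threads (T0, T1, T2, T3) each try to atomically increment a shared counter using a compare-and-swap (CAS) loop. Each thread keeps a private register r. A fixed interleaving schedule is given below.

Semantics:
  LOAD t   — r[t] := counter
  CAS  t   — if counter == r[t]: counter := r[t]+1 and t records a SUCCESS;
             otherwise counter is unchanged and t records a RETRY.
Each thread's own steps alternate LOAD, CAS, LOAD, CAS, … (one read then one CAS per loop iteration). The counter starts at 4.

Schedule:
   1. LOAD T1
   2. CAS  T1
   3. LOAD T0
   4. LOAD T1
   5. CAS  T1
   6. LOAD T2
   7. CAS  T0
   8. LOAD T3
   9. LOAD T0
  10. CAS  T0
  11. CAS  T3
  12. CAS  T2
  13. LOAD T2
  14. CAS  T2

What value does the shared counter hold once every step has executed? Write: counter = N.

   1) LOAD T1:  M=4  r_T1=4
   2) CAS  T1:  M=5  r_T1=4 ✓
   3) LOAD T0:  M=5  r_T0=5
   4) LOAD T1:  M=5  r_T1=5
   5) CAS  T1:  M=6  r_T1=5 ✓
   6) LOAD T2:  M=6  r_T2=6
   7) CAS  T0:  M=6  r_T0=5 ✗
   8) LOAD T3:  M=6  r_T3=6
   9) LOAD T0:  M=6  r_T0=6
  10) CAS  T0:  M=7  r_T0=6 ✓
  11) CAS  T3:  M=7  r_T3=6 ✗
  12) CAS  T2:  M=7  r_T2=6 ✗
  13) LOAD T2:  M=7  r_T2=7
  14) CAS  T2:  M=8  r_T2=7 ✓

counter = 8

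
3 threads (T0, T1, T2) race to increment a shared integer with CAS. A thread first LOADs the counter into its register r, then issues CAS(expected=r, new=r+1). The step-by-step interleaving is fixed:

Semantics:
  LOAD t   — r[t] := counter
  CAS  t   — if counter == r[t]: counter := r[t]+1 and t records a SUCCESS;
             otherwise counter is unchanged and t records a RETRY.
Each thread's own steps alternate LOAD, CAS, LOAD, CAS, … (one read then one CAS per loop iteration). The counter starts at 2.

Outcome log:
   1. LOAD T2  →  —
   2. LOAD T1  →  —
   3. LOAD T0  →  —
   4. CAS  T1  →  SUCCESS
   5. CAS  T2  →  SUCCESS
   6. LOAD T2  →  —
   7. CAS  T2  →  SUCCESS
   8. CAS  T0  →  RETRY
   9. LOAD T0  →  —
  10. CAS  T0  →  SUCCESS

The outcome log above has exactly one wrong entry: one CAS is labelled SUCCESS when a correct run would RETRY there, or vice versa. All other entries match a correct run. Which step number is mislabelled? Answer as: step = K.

step = 5

Re-executing:
   1) LOAD T2:  M=2  r_T2=2
   2) LOAD T1:  M=2  r_T1=2
   3) LOAD T0:  M=2  r_T0=2
   4) CAS  T1:  M=3  r_T1=2 ✓
   5) CAS  T2:  M=3  r_T2=2 ✗
   6) LOAD T2:  M=3  r_T2=3
   7) CAS  T2:  M=4  r_T2=3 ✓
   8) CAS  T0:  M=4  r_T0=2 ✗
   9) LOAD T0:  M=4  r_T0=4
  10) CAS  T0:  M=5  r_T0=4 ✓
Flip is step 5.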